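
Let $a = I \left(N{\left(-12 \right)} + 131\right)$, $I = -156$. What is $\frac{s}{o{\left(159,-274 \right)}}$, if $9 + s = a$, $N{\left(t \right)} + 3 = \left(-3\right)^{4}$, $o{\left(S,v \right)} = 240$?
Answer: $- \frac{10871}{80} \approx -135.89$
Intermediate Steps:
$N{\left(t \right)} = 78$ ($N{\left(t \right)} = -3 + \left(-3\right)^{4} = -3 + 81 = 78$)
$a = -32604$ ($a = - 156 \left(78 + 131\right) = \left(-156\right) 209 = -32604$)
$s = -32613$ ($s = -9 - 32604 = -32613$)
$\frac{s}{o{\left(159,-274 \right)}} = - \frac{32613}{240} = \left(-32613\right) \frac{1}{240} = - \frac{10871}{80}$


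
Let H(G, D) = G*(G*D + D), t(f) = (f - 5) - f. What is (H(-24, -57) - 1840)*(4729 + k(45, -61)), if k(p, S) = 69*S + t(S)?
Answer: -17151560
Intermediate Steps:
t(f) = -5 (t(f) = (-5 + f) - f = -5)
H(G, D) = G*(D + D*G) (H(G, D) = G*(D*G + D) = G*(D + D*G))
k(p, S) = -5 + 69*S (k(p, S) = 69*S - 5 = -5 + 69*S)
(H(-24, -57) - 1840)*(4729 + k(45, -61)) = (-57*(-24)*(1 - 24) - 1840)*(4729 + (-5 + 69*(-61))) = (-57*(-24)*(-23) - 1840)*(4729 + (-5 - 4209)) = (-31464 - 1840)*(4729 - 4214) = -33304*515 = -17151560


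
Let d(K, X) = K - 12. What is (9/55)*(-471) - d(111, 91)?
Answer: -9684/55 ≈ -176.07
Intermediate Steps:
d(K, X) = -12 + K
(9/55)*(-471) - d(111, 91) = (9/55)*(-471) - (-12 + 111) = (9*(1/55))*(-471) - 1*99 = (9/55)*(-471) - 99 = -4239/55 - 99 = -9684/55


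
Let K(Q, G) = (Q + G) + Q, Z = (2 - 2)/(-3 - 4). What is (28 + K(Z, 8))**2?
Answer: 1296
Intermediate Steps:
Z = 0 (Z = 0/(-7) = 0*(-1/7) = 0)
K(Q, G) = G + 2*Q (K(Q, G) = (G + Q) + Q = G + 2*Q)
(28 + K(Z, 8))**2 = (28 + (8 + 2*0))**2 = (28 + (8 + 0))**2 = (28 + 8)**2 = 36**2 = 1296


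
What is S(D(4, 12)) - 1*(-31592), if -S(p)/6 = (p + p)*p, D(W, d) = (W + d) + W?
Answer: 26792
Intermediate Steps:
D(W, d) = d + 2*W
S(p) = -12*p² (S(p) = -6*(p + p)*p = -6*2*p*p = -12*p²)
S(D(4, 12)) - 1*(-31592) = -12*(12 + 2*4)² - 1*(-31592) = -12*(12 + 8)² + 31592 = -12*20² + 31592 = -12*400 + 31592 = -4800 + 31592 = 26792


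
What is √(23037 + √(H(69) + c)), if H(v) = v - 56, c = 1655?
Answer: √(23037 + 2*√417) ≈ 151.91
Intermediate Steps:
H(v) = -56 + v
√(23037 + √(H(69) + c)) = √(23037 + √((-56 + 69) + 1655)) = √(23037 + √(13 + 1655)) = √(23037 + √1668) = √(23037 + 2*√417)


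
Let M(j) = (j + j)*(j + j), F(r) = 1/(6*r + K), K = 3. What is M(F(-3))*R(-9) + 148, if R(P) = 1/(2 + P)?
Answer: 233096/1575 ≈ 148.00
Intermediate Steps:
F(r) = 1/(3 + 6*r) (F(r) = 1/(6*r + 3) = 1/(3 + 6*r))
M(j) = 4*j² (M(j) = (2*j)*(2*j) = 4*j²)
M(F(-3))*R(-9) + 148 = (4*(1/(3*(1 + 2*(-3))))²)/(2 - 9) + 148 = (4*(1/(3*(1 - 6)))²)/(-7) + 148 = (4*((⅓)/(-5))²)*(-⅐) + 148 = (4*((⅓)*(-⅕))²)*(-⅐) + 148 = (4*(-1/15)²)*(-⅐) + 148 = (4*(1/225))*(-⅐) + 148 = (4/225)*(-⅐) + 148 = -4/1575 + 148 = 233096/1575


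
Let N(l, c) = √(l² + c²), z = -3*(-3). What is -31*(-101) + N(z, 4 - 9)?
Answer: 3131 + √106 ≈ 3141.3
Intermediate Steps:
z = 9
N(l, c) = √(c² + l²)
-31*(-101) + N(z, 4 - 9) = -31*(-101) + √((4 - 9)² + 9²) = 3131 + √((-5)² + 81) = 3131 + √(25 + 81) = 3131 + √106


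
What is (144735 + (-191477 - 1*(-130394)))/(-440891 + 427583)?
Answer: -6971/1109 ≈ -6.2858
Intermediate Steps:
(144735 + (-191477 - 1*(-130394)))/(-440891 + 427583) = (144735 + (-191477 + 130394))/(-13308) = (144735 - 61083)*(-1/13308) = 83652*(-1/13308) = -6971/1109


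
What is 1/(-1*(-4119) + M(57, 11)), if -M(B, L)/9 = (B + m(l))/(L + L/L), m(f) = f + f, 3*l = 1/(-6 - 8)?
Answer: 7/28534 ≈ 0.00024532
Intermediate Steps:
l = -1/42 (l = 1/(3*(-6 - 8)) = (1/3)/(-14) = (1/3)*(-1/14) = -1/42 ≈ -0.023810)
m(f) = 2*f
M(B, L) = -9*(-1/21 + B)/(1 + L) (M(B, L) = -9*(B + 2*(-1/42))/(L + L/L) = -9*(B - 1/21)/(L + 1) = -9*(-1/21 + B)/(1 + L))
1/(-1*(-4119) + M(57, 11)) = 1/(-1*(-4119) + 3*(1 - 21*57)/(7*(1 + 11))) = 1/(4119 + (3/7)*(1 - 1197)/12) = 1/(4119 + (3/7)*(1/12)*(-1196)) = 1/(4119 - 299/7) = 1/(28534/7) = 7/28534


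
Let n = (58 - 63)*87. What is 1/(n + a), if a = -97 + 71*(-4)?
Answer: -1/816 ≈ -0.0012255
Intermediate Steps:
n = -435 (n = -5*87 = -435)
a = -381 (a = -97 - 284 = -381)
1/(n + a) = 1/(-435 - 381) = 1/(-816) = -1/816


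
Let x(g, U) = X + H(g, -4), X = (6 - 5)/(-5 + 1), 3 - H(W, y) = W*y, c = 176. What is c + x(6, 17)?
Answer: 811/4 ≈ 202.75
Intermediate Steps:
H(W, y) = 3 - W*y
X = -¼ (X = 1/(-4) = 1*(-¼) = -¼ ≈ -0.25000)
x(g, U) = 11/4 + 4*g (x(g, U) = -¼ + (3 - 1*g*(-4)) = -¼ + (3 + 4*g) = 11/4 + 4*g)
c + x(6, 17) = 176 + (11/4 + 4*6) = 176 + (11/4 + 24) = 176 + 107/4 = 811/4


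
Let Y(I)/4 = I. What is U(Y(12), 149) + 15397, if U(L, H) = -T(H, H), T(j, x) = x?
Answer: 15248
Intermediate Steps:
Y(I) = 4*I
U(L, H) = -H
U(Y(12), 149) + 15397 = -1*149 + 15397 = -149 + 15397 = 15248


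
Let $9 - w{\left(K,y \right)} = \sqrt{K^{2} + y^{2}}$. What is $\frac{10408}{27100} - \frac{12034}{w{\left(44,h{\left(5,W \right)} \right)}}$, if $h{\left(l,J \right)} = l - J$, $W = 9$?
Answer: $\frac{738641492}{12676025} + \frac{48136 \sqrt{122}}{1871} \approx 342.44$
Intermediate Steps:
$w{\left(K,y \right)} = 9 - \sqrt{K^{2} + y^{2}}$
$\frac{10408}{27100} - \frac{12034}{w{\left(44,h{\left(5,W \right)} \right)}} = \frac{10408}{27100} - \frac{12034}{9 - \sqrt{44^{2} + \left(5 - 9\right)^{2}}} = 10408 \cdot \frac{1}{27100} - \frac{12034}{9 - \sqrt{1936 + \left(5 - 9\right)^{2}}} = \frac{2602}{6775} - \frac{12034}{9 - \sqrt{1936 + \left(-4\right)^{2}}} = \frac{2602}{6775} - \frac{12034}{9 - \sqrt{1936 + 16}} = \frac{2602}{6775} - \frac{12034}{9 - \sqrt{1952}} = \frac{2602}{6775} - \frac{12034}{9 - 4 \sqrt{122}}$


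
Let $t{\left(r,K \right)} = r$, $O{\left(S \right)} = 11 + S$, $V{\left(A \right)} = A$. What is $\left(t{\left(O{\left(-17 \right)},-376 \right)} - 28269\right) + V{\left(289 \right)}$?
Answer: $-27986$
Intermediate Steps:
$\left(t{\left(O{\left(-17 \right)},-376 \right)} - 28269\right) + V{\left(289 \right)} = \left(\left(11 - 17\right) - 28269\right) + 289 = \left(-6 - 28269\right) + 289 = -28275 + 289 = -27986$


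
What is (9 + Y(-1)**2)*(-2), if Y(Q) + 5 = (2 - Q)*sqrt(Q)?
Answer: -50 + 60*I ≈ -50.0 + 60.0*I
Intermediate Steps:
Y(Q) = -5 + sqrt(Q)*(2 - Q) (Y(Q) = -5 + (2 - Q)*sqrt(Q) = -5 + sqrt(Q)*(2 - Q))
(9 + Y(-1)**2)*(-2) = (9 + (-5 - (-1)**(3/2) + 2*sqrt(-1))**2)*(-2) = (9 + (-5 - (-1)*I + 2*I)**2)*(-2) = (9 + (-5 + I + 2*I)**2)*(-2) = (9 + (-5 + 3*I)**2)*(-2) = -18 - 2*(-5 + 3*I)**2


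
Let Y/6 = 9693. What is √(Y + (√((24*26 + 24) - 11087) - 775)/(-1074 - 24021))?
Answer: √(36625544824575 - 25095*I*√10439)/25095 ≈ 241.16 - 8.4413e-6*I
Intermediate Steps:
Y = 58158 (Y = 6*9693 = 58158)
√(Y + (√((24*26 + 24) - 11087) - 775)/(-1074 - 24021)) = √(58158 + (√((24*26 + 24) - 11087) - 775)/(-1074 - 24021)) = √(58158 + (√((624 + 24) - 11087) - 775)/(-25095)) = √(58158 + (√(648 - 11087) - 775)*(-1/25095)) = √(58158 + (√(-10439) - 775)*(-1/25095)) = √(58158 + (I*√10439 - 775)*(-1/25095)) = √(58158 + (-775 + I*√10439)*(-1/25095)) = √(58158 + (155/5019 - I*√10439/25095)) = √(291895157/5019 - I*√10439/25095)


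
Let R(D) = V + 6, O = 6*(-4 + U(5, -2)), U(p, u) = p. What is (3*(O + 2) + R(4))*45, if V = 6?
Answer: 1620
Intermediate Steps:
O = 6 (O = 6*(-4 + 5) = 6*1 = 6)
R(D) = 12 (R(D) = 6 + 6 = 12)
(3*(O + 2) + R(4))*45 = (3*(6 + 2) + 12)*45 = (3*8 + 12)*45 = (24 + 12)*45 = 36*45 = 1620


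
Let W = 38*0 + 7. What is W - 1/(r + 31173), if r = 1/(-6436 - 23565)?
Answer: 6546518203/935221172 ≈ 7.0000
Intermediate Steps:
r = -1/30001 (r = 1/(-30001) = -1/30001 ≈ -3.3332e-5)
W = 7 (W = 0 + 7 = 7)
W - 1/(r + 31173) = 7 - 1/(-1/30001 + 31173) = 7 - 1/935221172/30001 = 7 - 1*30001/935221172 = 7 - 30001/935221172 = 6546518203/935221172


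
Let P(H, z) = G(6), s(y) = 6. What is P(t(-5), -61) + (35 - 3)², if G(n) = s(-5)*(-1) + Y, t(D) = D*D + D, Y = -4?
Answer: 1014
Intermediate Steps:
t(D) = D + D² (t(D) = D² + D = D + D²)
G(n) = -10 (G(n) = 6*(-1) - 4 = -6 - 4 = -10)
P(H, z) = -10
P(t(-5), -61) + (35 - 3)² = -10 + (35 - 3)² = -10 + 32² = -10 + 1024 = 1014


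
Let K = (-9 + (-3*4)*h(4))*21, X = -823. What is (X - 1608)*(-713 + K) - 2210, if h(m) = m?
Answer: 4641000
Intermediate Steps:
K = -1197 (K = (-9 - 3*4*4)*21 = (-9 - 12*4)*21 = (-9 - 48)*21 = -57*21 = -1197)
(X - 1608)*(-713 + K) - 2210 = (-823 - 1608)*(-713 - 1197) - 2210 = -2431*(-1910) - 2210 = 4643210 - 2210 = 4641000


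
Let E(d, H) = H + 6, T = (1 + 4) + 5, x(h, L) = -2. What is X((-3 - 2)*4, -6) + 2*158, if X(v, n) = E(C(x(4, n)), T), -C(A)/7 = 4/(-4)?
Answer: 332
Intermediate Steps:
C(A) = 7 (C(A) = -28/(-4) = -28*(-1)/4 = -7*(-1) = 7)
T = 10 (T = 5 + 5 = 10)
E(d, H) = 6 + H
X(v, n) = 16 (X(v, n) = 6 + 10 = 16)
X((-3 - 2)*4, -6) + 2*158 = 16 + 2*158 = 16 + 316 = 332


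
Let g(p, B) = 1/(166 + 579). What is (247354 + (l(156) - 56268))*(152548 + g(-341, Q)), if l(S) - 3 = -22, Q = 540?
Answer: 21714432284487/745 ≈ 2.9147e+10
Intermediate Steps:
l(S) = -19 (l(S) = 3 - 22 = -19)
g(p, B) = 1/745
(247354 + (l(156) - 56268))*(152548 + g(-341, Q)) = (247354 + (-19 - 56268))*(152548 + 1/745) = (247354 - 56287)*(113648261/745) = 191067*(113648261/745) = 21714432284487/745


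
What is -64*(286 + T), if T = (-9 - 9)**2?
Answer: -39040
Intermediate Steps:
T = 324 (T = (-18)**2 = 324)
-64*(286 + T) = -64*(286 + 324) = -64*610 = -39040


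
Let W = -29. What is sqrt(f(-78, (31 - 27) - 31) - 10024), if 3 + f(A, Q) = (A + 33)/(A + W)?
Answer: 2*I*sqrt(28698577)/107 ≈ 100.13*I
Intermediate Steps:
f(A, Q) = -3 + (33 + A)/(-29 + A) (f(A, Q) = -3 + (A + 33)/(A - 29) = -3 + (33 + A)/(-29 + A))
sqrt(f(-78, (31 - 27) - 31) - 10024) = sqrt(2*(60 - 1*(-78))/(-29 - 78) - 10024) = sqrt(2*(60 + 78)/(-107) - 10024) = sqrt(2*(-1/107)*138 - 10024) = sqrt(-276/107 - 10024) = sqrt(-1072844/107) = 2*I*sqrt(28698577)/107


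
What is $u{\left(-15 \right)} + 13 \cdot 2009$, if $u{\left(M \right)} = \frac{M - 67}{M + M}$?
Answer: $\frac{391796}{15} \approx 26120.0$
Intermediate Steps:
$u{\left(M \right)} = \frac{-67 + M}{2 M}$
$u{\left(-15 \right)} + 13 \cdot 2009 = \frac{-67 - 15}{2 \left(-15\right)} + 13 \cdot 2009 = \frac{1}{2} \left(- \frac{1}{15}\right) \left(-82\right) + 26117 = \frac{41}{15} + 26117 = \frac{391796}{15}$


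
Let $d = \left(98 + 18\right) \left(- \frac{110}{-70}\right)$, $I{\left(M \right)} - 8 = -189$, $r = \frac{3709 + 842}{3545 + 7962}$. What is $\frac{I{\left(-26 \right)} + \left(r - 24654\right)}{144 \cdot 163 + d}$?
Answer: $- \frac{27032467}{25747690} \approx -1.0499$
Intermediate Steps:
$r = \frac{123}{311}$ ($r = \frac{4551}{11507} = 4551 \cdot \frac{1}{11507} = \frac{123}{311} \approx 0.3955$)
$I{\left(M \right)} = -181$ ($I{\left(M \right)} = 8 - 189 = -181$)
$d = \frac{1276}{7}$ ($d = 116 \left(\left(-110\right) \left(- \frac{1}{70}\right)\right) = 116 \cdot \frac{11}{7} = \frac{1276}{7} \approx 182.29$)
$\frac{I{\left(-26 \right)} + \left(r - 24654\right)}{144 \cdot 163 + d} = \frac{-181 + \left(\frac{123}{311} - 24654\right)}{144 \cdot 163 + \frac{1276}{7}} = \frac{-181 - \frac{7667271}{311}}{23472 + \frac{1276}{7}} = - \frac{7723562}{311 \cdot \frac{165580}{7}} = \left(- \frac{7723562}{311}\right) \frac{7}{165580} = - \frac{27032467}{25747690}$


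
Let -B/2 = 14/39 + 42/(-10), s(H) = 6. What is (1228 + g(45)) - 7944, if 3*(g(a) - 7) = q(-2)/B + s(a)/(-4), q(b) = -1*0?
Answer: -13419/2 ≈ -6709.5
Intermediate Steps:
q(b) = 0
B = 1498/195 (B = -2*(14/39 + 42/(-10)) = -2*(14*(1/39) + 42*(-⅒)) = -2*(14/39 - 21/5) = -2*(-749/195) = 1498/195 ≈ 7.6821)
g(a) = 13/2 (g(a) = 7 + (0/(1498/195) + 6/(-4))/3 = 7 + (0*(195/1498) + 6*(-¼))/3 = 7 + (0 - 3/2)/3 = 7 + (⅓)*(-3/2) = 7 - ½ = 13/2)
(1228 + g(45)) - 7944 = (1228 + 13/2) - 7944 = 2469/2 - 7944 = -13419/2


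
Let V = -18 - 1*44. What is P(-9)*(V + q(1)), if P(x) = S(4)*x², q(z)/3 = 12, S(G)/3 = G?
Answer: -25272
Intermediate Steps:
V = -62 (V = -18 - 44 = -62)
S(G) = 3*G
q(z) = 36 (q(z) = 3*12 = 36)
P(x) = 12*x² (P(x) = (3*4)*x² = 12*x²)
P(-9)*(V + q(1)) = (12*(-9)²)*(-62 + 36) = (12*81)*(-26) = 972*(-26) = -25272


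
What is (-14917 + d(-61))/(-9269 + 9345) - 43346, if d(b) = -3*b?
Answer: -1654515/38 ≈ -43540.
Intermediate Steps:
(-14917 + d(-61))/(-9269 + 9345) - 43346 = (-14917 - 3*(-61))/(-9269 + 9345) - 43346 = (-14917 + 183)/76 - 43346 = -14734*1/76 - 43346 = -7367/38 - 43346 = -1654515/38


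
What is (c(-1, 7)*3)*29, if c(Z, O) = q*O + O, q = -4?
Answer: -1827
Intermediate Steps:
c(Z, O) = -3*O (c(Z, O) = -4*O + O = -3*O)
(c(-1, 7)*3)*29 = (-3*7*3)*29 = -21*3*29 = -63*29 = -1827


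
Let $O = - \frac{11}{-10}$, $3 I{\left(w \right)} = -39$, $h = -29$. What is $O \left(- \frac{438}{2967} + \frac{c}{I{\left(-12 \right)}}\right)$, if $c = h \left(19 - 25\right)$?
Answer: $- \frac{956912}{64285} \approx -14.885$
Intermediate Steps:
$I{\left(w \right)} = -13$ ($I{\left(w \right)} = \frac{1}{3} \left(-39\right) = -13$)
$O = \frac{11}{10}$ ($O = \left(-11\right) \left(- \frac{1}{10}\right) = \frac{11}{10} \approx 1.1$)
$c = 174$ ($c = - 29 \left(19 - 25\right) = \left(-29\right) \left(-6\right) = 174$)
$O \left(- \frac{438}{2967} + \frac{c}{I{\left(-12 \right)}}\right) = \frac{11 \left(- \frac{438}{2967} + \frac{174}{-13}\right)}{10} = \frac{11 \left(\left(-438\right) \frac{1}{2967} + 174 \left(- \frac{1}{13}\right)\right)}{10} = \frac{11 \left(- \frac{146}{989} - \frac{174}{13}\right)}{10} = \frac{11}{10} \left(- \frac{173984}{12857}\right) = - \frac{956912}{64285}$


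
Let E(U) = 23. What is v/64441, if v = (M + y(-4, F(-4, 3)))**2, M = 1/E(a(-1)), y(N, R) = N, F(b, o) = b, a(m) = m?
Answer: 637/2622253 ≈ 0.00024292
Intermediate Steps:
M = 1/23 ≈ 0.043478
v = 8281/529 (v = (1/23 - 4)**2 = (-91/23)**2 = 8281/529 ≈ 15.654)
v/64441 = (8281/529)/64441 = (8281/529)*(1/64441) = 637/2622253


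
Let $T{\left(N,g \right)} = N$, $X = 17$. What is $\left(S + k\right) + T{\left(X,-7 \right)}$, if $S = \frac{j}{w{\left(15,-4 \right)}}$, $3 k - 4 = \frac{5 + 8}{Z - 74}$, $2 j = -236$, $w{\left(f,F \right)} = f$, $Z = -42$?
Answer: $\frac{6049}{580} \approx 10.429$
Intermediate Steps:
$j = -118$ ($j = \frac{1}{2} \left(-236\right) = -118$)
$k = \frac{451}{348}$ ($k = \frac{4}{3} + \frac{\left(5 + 8\right) \frac{1}{-42 - 74}}{3} = \frac{4}{3} + \frac{13 \frac{1}{-116}}{3} = \frac{4}{3} + \frac{13 \left(- \frac{1}{116}\right)}{3} = \frac{4}{3} + \frac{1}{3} \left(- \frac{13}{116}\right) = \frac{4}{3} - \frac{13}{348} = \frac{451}{348} \approx 1.296$)
$S = - \frac{118}{15} \approx -7.8667$
$\left(S + k\right) + T{\left(X,-7 \right)} = \left(- \frac{118}{15} + \frac{451}{348}\right) + 17 = - \frac{3811}{580} + 17 = \frac{6049}{580}$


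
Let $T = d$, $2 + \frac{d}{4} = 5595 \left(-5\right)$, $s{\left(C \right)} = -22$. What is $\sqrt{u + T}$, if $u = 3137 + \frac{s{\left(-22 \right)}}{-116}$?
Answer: $\frac{i \sqrt{365905006}}{58} \approx 329.8 i$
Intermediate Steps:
$d = -111908$ ($d = -8 + 4 \cdot 5595 \left(-5\right) = -8 + 4 \left(-27975\right) = -8 - 111900 = -111908$)
$T = -111908$
$u = \frac{181957}{58}$ ($u = 3137 - \frac{22}{-116} = 3137 - - \frac{11}{58} = 3137 + \frac{11}{58} = \frac{181957}{58} \approx 3137.2$)
$\sqrt{u + T} = \sqrt{\frac{181957}{58} - 111908} = \sqrt{- \frac{6308707}{58}} = \frac{i \sqrt{365905006}}{58}$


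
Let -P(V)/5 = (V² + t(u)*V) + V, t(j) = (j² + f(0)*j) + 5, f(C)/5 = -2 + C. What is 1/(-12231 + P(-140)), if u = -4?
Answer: -1/66831 ≈ -1.4963e-5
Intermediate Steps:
f(C) = -10 + 5*C (f(C) = 5*(-2 + C) = -10 + 5*C)
t(j) = 5 + j² - 10*j (t(j) = (j² + (-10 + 5*0)*j) + 5 = (j² + (-10 + 0)*j) + 5 = (j² - 10*j) + 5 = 5 + j² - 10*j)
P(V) = -310*V - 5*V² (P(V) = -5*((V² + (5 + (-4)² - 10*(-4))*V) + V) = -5*((V² + (5 + 16 + 40)*V) + V) = -5*((V² + 61*V) + V) = -5*(V² + 62*V) = -310*V - 5*V²)
1/(-12231 + P(-140)) = 1/(-12231 - 5*(-140)*(62 - 140)) = 1/(-12231 - 5*(-140)*(-78)) = 1/(-12231 - 54600) = 1/(-66831) = -1/66831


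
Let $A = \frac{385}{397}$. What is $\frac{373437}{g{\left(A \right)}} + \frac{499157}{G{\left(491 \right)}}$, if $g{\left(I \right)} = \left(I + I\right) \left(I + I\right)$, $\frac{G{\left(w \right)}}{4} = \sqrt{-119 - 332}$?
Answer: $\frac{58857032133}{592900} - \frac{499157 i \sqrt{451}}{1804} \approx 99270.0 - 5876.1 i$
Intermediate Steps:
$A = \frac{385}{397}$ ($A = 385 \cdot \frac{1}{397} = \frac{385}{397} \approx 0.96977$)
$G{\left(w \right)} = 4 i \sqrt{451}$ ($G{\left(w \right)} = 4 \sqrt{-119 - 332} = 4 \sqrt{-451} = 4 i \sqrt{451}$)
$g{\left(I \right)} = 4 I^{2}$ ($g{\left(I \right)} = 2 I 2 I = 4 I^{2}$)
$\frac{373437}{g{\left(A \right)}} + \frac{499157}{G{\left(491 \right)}} = \frac{373437}{4 \left(\frac{385}{397}\right)^{2}} + \frac{499157}{4 i \sqrt{451}} = \frac{373437}{4 \cdot \frac{148225}{157609}} + 499157 \left(- \frac{i \sqrt{451}}{1804}\right) = \frac{373437}{\frac{592900}{157609}} - \frac{499157 i \sqrt{451}}{1804} = 373437 \cdot \frac{157609}{592900} - \frac{499157 i \sqrt{451}}{1804} = \frac{58857032133}{592900} - \frac{499157 i \sqrt{451}}{1804}$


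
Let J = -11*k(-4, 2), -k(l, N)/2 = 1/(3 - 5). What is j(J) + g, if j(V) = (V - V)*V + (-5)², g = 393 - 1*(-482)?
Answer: 900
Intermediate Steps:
g = 875 (g = 393 + 482 = 875)
k(l, N) = 1 (k(l, N) = -2/(3 - 5) = -2/(-2) = -2*(-½) = 1)
J = -11 (J = -11*1 = -11)
j(V) = 25 (j(V) = 0*V + 25 = 0 + 25 = 25)
j(J) + g = 25 + 875 = 900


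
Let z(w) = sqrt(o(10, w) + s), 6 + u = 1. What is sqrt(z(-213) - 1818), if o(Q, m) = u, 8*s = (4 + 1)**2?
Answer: sqrt(-7272 + I*sqrt(30))/2 ≈ 0.016057 + 42.638*I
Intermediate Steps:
u = -5 (u = -6 + 1 = -5)
s = 25/8 (s = (4 + 1)**2/8 = (1/8)*5**2 = (1/8)*25 = 25/8 ≈ 3.1250)
o(Q, m) = -5
z(w) = I*sqrt(30)/4 (z(w) = sqrt(-5 + 25/8) = sqrt(-15/8) = I*sqrt(30)/4)
sqrt(z(-213) - 1818) = sqrt(I*sqrt(30)/4 - 1818) = sqrt(-1818 + I*sqrt(30)/4)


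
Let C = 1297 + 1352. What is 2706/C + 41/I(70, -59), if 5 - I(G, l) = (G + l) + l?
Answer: 84009/46799 ≈ 1.7951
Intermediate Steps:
C = 2649
I(G, l) = 5 - G - 2*l (I(G, l) = 5 - ((G + l) + l) = 5 - (G + 2*l) = 5 + (-G - 2*l) = 5 - G - 2*l)
2706/C + 41/I(70, -59) = 2706/2649 + 41/(5 - 1*70 - 2*(-59)) = 2706*(1/2649) + 41/(5 - 70 + 118) = 902/883 + 41/53 = 84009/46799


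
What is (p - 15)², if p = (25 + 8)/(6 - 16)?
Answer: 33489/100 ≈ 334.89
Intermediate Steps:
p = -33/10 (p = 33/(-10) = 33*(-⅒) = -33/10 ≈ -3.3000)
(p - 15)² = (-33/10 - 15)² = (-183/10)² = 33489/100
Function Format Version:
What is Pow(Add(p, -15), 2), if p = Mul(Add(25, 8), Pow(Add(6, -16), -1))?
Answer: Rational(33489, 100) ≈ 334.89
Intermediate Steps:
p = Rational(-33, 10) (p = Mul(33, Pow(-10, -1)) = Mul(33, Rational(-1, 10)) = Rational(-33, 10) ≈ -3.3000)
Pow(Add(p, -15), 2) = Pow(Add(Rational(-33, 10), -15), 2) = Pow(Rational(-183, 10), 2) = Rational(33489, 100)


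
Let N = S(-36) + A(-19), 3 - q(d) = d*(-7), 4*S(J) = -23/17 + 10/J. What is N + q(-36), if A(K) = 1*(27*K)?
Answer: -933187/1224 ≈ -762.41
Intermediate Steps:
S(J) = -23/68 + 5/(2*J) (S(J) = (-23/17 + 10/J)/4 = -23/68 + 5/(2*J))
A(K) = 27*K
q(d) = 3 + 7*d (q(d) = 3 - d*(-7) = 3 - (-7)*d = 3 + 7*d)
N = -628411/1224 (N = (1/68)*(170 - 23*(-36))/(-36) + 27*(-19) = (1/68)*(-1/36)*(170 + 828) - 513 = (1/68)*(-1/36)*998 - 513 = -499/1224 - 513 = -628411/1224 ≈ -513.41)
N + q(-36) = -628411/1224 + (3 + 7*(-36)) = -628411/1224 + (3 - 252) = -628411/1224 - 249 = -933187/1224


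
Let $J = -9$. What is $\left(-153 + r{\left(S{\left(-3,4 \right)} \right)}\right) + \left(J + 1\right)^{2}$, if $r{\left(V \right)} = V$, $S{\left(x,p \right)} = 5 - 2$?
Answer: $-86$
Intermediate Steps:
$S{\left(x,p \right)} = 3$ ($S{\left(x,p \right)} = 5 - 2 = 3$)
$\left(-153 + r{\left(S{\left(-3,4 \right)} \right)}\right) + \left(J + 1\right)^{2} = \left(-153 + 3\right) + \left(-9 + 1\right)^{2} = -150 + \left(-8\right)^{2} = -150 + 64 = -86$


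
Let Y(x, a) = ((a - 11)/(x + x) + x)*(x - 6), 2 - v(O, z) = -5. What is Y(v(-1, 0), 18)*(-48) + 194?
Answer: -166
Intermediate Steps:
v(O, z) = 7 (v(O, z) = 2 - 1*(-5) = 2 + 5 = 7)
Y(x, a) = (-6 + x)*(x + (-11 + a)/(2*x)) (Y(x, a) = ((-11 + a)/((2*x)) + x)*(-6 + x) = ((-11 + a)*(1/(2*x)) + x)*(-6 + x) = ((-11 + a)/(2*x) + x)*(-6 + x) = (x + (-11 + a)/(2*x))*(-6 + x) = (-6 + x)*(x + (-11 + a)/(2*x)))
Y(v(-1, 0), 18)*(-48) + 194 = ((½)*(66 - 6*18 + 7*(-11 + 18 - 12*7 + 2*7²))/7)*(-48) + 194 = ((½)*(⅐)*(66 - 108 + 7*(-11 + 18 - 84 + 2*49)))*(-48) + 194 = ((½)*(⅐)*(66 - 108 + 7*(-11 + 18 - 84 + 98)))*(-48) + 194 = ((½)*(⅐)*(66 - 108 + 7*21))*(-48) + 194 = ((½)*(⅐)*(66 - 108 + 147))*(-48) + 194 = ((½)*(⅐)*105)*(-48) + 194 = (15/2)*(-48) + 194 = -360 + 194 = -166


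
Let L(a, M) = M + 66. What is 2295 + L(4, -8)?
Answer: 2353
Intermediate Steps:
L(a, M) = 66 + M
2295 + L(4, -8) = 2295 + (66 - 8) = 2295 + 58 = 2353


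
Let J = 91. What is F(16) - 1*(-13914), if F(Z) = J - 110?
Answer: 13895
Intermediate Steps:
F(Z) = -19 (F(Z) = 91 - 110 = -19)
F(16) - 1*(-13914) = -19 - 1*(-13914) = -19 + 13914 = 13895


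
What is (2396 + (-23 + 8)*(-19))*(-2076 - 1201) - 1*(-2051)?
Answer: -8783586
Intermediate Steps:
(2396 + (-23 + 8)*(-19))*(-2076 - 1201) - 1*(-2051) = (2396 - 15*(-19))*(-3277) + 2051 = (2396 + 285)*(-3277) + 2051 = 2681*(-3277) + 2051 = -8785637 + 2051 = -8783586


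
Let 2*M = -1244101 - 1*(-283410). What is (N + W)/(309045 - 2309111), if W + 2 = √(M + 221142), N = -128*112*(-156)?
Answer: -1118207/1000033 - I*√1036814/4000132 ≈ -1.1182 - 0.00025455*I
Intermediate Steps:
N = 2236416 (N = -14336*(-156) = 2236416)
M = -960691/2 (M = (-1244101 - 1*(-283410))/2 = (-1244101 + 283410)/2 = (½)*(-960691) = -960691/2 ≈ -4.8035e+5)
W = -2 + I*√1036814/2 (W = -2 + √(-960691/2 + 221142) = -2 + √(-518407/2) = -2 + I*√1036814/2 ≈ -2.0 + 509.12*I)
(N + W)/(309045 - 2309111) = (2236416 + (-2 + I*√1036814/2))/(309045 - 2309111) = (2236414 + I*√1036814/2)/(-2000066) = (2236414 + I*√1036814/2)*(-1/2000066) = -1118207/1000033 - I*√1036814/4000132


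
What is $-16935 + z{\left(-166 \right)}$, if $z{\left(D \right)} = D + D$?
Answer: $-17267$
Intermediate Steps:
$z{\left(D \right)} = 2 D$
$-16935 + z{\left(-166 \right)} = -16935 + 2 \left(-166\right) = -16935 - 332 = -17267$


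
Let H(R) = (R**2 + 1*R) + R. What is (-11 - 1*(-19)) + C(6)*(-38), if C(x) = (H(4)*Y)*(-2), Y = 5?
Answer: 9128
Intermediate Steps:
H(R) = R**2 + 2*R (H(R) = (R**2 + R) + R = (R + R**2) + R = R**2 + 2*R)
C(x) = -240 (C(x) = ((4*(2 + 4))*5)*(-2) = ((4*6)*5)*(-2) = (24*5)*(-2) = 120*(-2) = -240)
(-11 - 1*(-19)) + C(6)*(-38) = (-11 - 1*(-19)) - 240*(-38) = (-11 + 19) + 9120 = 8 + 9120 = 9128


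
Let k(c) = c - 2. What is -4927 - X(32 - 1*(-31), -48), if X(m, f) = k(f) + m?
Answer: -4940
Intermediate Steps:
k(c) = -2 + c
X(m, f) = -2 + f + m (X(m, f) = (-2 + f) + m = -2 + f + m)
-4927 - X(32 - 1*(-31), -48) = -4927 - (-2 - 48 + (32 - 1*(-31))) = -4927 - (-2 - 48 + (32 + 31)) = -4927 - (-2 - 48 + 63) = -4927 - 1*13 = -4927 - 13 = -4940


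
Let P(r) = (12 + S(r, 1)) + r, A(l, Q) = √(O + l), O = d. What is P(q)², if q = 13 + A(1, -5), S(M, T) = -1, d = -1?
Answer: 576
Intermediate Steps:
O = -1
A(l, Q) = √(-1 + l)
q = 13 (q = 13 + √(-1 + 1) = 13 + √0 = 13 + 0 = 13)
P(r) = 11 + r (P(r) = (12 - 1) + r = 11 + r)
P(q)² = (11 + 13)² = 24² = 576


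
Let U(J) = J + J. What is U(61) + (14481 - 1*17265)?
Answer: -2662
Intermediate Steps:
U(J) = 2*J
U(61) + (14481 - 1*17265) = 2*61 + (14481 - 1*17265) = 122 + (14481 - 17265) = 122 - 2784 = -2662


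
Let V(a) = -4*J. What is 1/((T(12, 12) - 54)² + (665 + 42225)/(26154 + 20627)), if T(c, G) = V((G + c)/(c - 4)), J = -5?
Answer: 46781/54121726 ≈ 0.00086437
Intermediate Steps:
V(a) = 20 (V(a) = -4*(-5) = 20)
T(c, G) = 20
1/((T(12, 12) - 54)² + (665 + 42225)/(26154 + 20627)) = 1/((20 - 54)² + (665 + 42225)/(26154 + 20627)) = 1/((-34)² + 42890/46781) = 1/(1156 + 42890*(1/46781)) = 1/(1156 + 42890/46781) = 1/(54121726/46781) = 46781/54121726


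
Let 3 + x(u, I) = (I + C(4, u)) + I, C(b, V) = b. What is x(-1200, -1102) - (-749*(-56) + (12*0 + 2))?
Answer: -44149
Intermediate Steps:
x(u, I) = 1 + 2*I (x(u, I) = -3 + ((I + 4) + I) = -3 + ((4 + I) + I) = -3 + (4 + 2*I) = 1 + 2*I)
x(-1200, -1102) - (-749*(-56) + (12*0 + 2)) = (1 + 2*(-1102)) - (-749*(-56) + (12*0 + 2)) = (1 - 2204) - (41944 + (0 + 2)) = -2203 - (41944 + 2) = -2203 - 1*41946 = -2203 - 41946 = -44149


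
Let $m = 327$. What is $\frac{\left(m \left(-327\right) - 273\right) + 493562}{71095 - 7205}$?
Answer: $\frac{38636}{6389} \approx 6.0473$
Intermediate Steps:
$\frac{\left(m \left(-327\right) - 273\right) + 493562}{71095 - 7205} = \frac{\left(327 \left(-327\right) - 273\right) + 493562}{71095 - 7205} = \frac{\left(-106929 - 273\right) + 493562}{63890} = \left(-107202 + 493562\right) \frac{1}{63890} = 386360 \cdot \frac{1}{63890} = \frac{38636}{6389}$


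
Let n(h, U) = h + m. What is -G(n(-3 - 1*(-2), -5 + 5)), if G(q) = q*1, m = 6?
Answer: -5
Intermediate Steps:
n(h, U) = 6 + h (n(h, U) = h + 6 = 6 + h)
G(q) = q
-G(n(-3 - 1*(-2), -5 + 5)) = -(6 + (-3 - 1*(-2))) = -(6 + (-3 + 2)) = -(6 - 1) = -1*5 = -5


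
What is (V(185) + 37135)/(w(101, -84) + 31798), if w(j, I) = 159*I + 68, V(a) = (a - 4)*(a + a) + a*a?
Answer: 4611/617 ≈ 7.4733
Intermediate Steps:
V(a) = a**2 + 2*a*(-4 + a) (V(a) = (-4 + a)*(2*a) + a**2 = 2*a*(-4 + a) + a**2 = a**2 + 2*a*(-4 + a))
w(j, I) = 68 + 159*I
(V(185) + 37135)/(w(101, -84) + 31798) = (185*(-8 + 3*185) + 37135)/((68 + 159*(-84)) + 31798) = (185*(-8 + 555) + 37135)/((68 - 13356) + 31798) = (185*547 + 37135)/(-13288 + 31798) = (101195 + 37135)/18510 = 138330*(1/18510) = 4611/617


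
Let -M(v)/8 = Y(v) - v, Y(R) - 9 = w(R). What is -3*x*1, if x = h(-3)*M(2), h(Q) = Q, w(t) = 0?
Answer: -504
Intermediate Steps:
Y(R) = 9 (Y(R) = 9 + 0 = 9)
M(v) = -72 + 8*v (M(v) = -8*(9 - v) = -72 + 8*v)
x = 168 (x = -3*(-72 + 8*2) = -3*(-72 + 16) = -3*(-56) = 168)
-3*x*1 = -3*168*1 = -504*1 = -504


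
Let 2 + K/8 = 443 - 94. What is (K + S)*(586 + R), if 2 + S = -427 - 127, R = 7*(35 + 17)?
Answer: 2109000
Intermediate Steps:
R = 364 (R = 7*52 = 364)
S = -556 (S = -2 + (-427 - 127) = -2 - 554 = -556)
K = 2776 (K = -16 + 8*(443 - 94) = -16 + 8*349 = -16 + 2792 = 2776)
(K + S)*(586 + R) = (2776 - 556)*(586 + 364) = 2220*950 = 2109000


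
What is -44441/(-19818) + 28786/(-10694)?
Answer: -47614447/105966846 ≈ -0.44933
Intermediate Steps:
-44441/(-19818) + 28786/(-10694) = -44441*(-1/19818) + 28786*(-1/10694) = 44441/19818 - 14393/5347 = -47614447/105966846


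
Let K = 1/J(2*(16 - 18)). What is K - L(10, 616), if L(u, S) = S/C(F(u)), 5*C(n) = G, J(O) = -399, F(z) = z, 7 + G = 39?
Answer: -153619/1596 ≈ -96.252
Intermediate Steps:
G = 32 (G = -7 + 39 = 32)
C(n) = 32/5 (C(n) = (1/5)*32 = 32/5)
L(u, S) = 5*S/32 (L(u, S) = S/(32/5) = S*(5/32) = 5*S/32)
K = -1/399 (K = 1/(-399) = -1/399 ≈ -0.0025063)
K - L(10, 616) = -1/399 - 5*616/32 = -1/399 - 1*385/4 = -1/399 - 385/4 = -153619/1596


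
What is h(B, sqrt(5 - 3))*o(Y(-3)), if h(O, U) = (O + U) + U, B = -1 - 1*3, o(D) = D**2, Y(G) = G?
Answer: -36 + 18*sqrt(2) ≈ -10.544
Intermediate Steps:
B = -4 (B = -1 - 3 = -4)
h(O, U) = O + 2*U
h(B, sqrt(5 - 3))*o(Y(-3)) = (-4 + 2*sqrt(5 - 3))*(-3)**2 = (-4 + 2*sqrt(2))*9 = -36 + 18*sqrt(2)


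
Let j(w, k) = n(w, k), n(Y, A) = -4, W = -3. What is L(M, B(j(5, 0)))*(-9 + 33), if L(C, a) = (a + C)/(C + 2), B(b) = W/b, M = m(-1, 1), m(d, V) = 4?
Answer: 19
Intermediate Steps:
M = 4
j(w, k) = -4
B(b) = -3/b
L(C, a) = (C + a)/(2 + C)
L(M, B(j(5, 0)))*(-9 + 33) = ((4 - 3/(-4))/(2 + 4))*(-9 + 33) = ((4 - 3*(-1/4))/6)*24 = ((4 + 3/4)/6)*24 = ((1/6)*(19/4))*24 = (19/24)*24 = 19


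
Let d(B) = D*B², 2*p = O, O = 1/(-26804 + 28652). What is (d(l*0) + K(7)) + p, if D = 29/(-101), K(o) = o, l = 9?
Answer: 25873/3696 ≈ 7.0003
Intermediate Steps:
O = 1/1848 ≈ 0.00054113
D = -29/101 (D = 29*(-1/101) = -29/101 ≈ -0.28713)
p = 1/3696 (p = (½)*(1/1848) = 1/3696 ≈ 0.00027056)
d(B) = -29*B²/101
(d(l*0) + K(7)) + p = (-29*(9*0)²/101 + 7) + 1/3696 = (-29/101*0² + 7) + 1/3696 = (-29/101*0 + 7) + 1/3696 = (0 + 7) + 1/3696 = 7 + 1/3696 = 25873/3696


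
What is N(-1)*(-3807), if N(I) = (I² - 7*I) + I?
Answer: -26649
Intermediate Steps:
N(I) = I² - 6*I
N(-1)*(-3807) = -(-6 - 1)*(-3807) = -1*(-7)*(-3807) = 7*(-3807) = -26649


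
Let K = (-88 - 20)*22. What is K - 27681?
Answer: -30057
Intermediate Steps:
K = -2376 (K = -108*22 = -2376)
K - 27681 = -2376 - 27681 = -30057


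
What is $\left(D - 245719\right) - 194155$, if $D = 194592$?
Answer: $-245282$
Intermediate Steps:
$\left(D - 245719\right) - 194155 = \left(194592 - 245719\right) - 194155 = -51127 - 194155 = -245282$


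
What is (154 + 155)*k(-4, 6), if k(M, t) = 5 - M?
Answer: 2781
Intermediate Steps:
(154 + 155)*k(-4, 6) = (154 + 155)*(5 - 1*(-4)) = 309*(5 + 4) = 309*9 = 2781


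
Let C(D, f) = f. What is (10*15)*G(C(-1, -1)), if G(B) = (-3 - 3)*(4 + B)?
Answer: -2700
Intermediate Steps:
G(B) = -24 - 6*B (G(B) = -6*(4 + B) = -24 - 6*B)
(10*15)*G(C(-1, -1)) = (10*15)*(-24 - 6*(-1)) = 150*(-24 + 6) = 150*(-18) = -2700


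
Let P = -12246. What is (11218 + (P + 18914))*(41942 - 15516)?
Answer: 472655436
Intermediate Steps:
(11218 + (P + 18914))*(41942 - 15516) = (11218 + (-12246 + 18914))*(41942 - 15516) = (11218 + 6668)*26426 = 17886*26426 = 472655436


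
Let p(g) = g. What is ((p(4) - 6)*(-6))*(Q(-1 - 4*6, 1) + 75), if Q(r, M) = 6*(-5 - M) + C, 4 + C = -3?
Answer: 384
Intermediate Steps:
C = -7 (C = -4 - 3 = -7)
Q(r, M) = -37 - 6*M (Q(r, M) = 6*(-5 - M) - 7 = (-30 - 6*M) - 7 = -37 - 6*M)
((p(4) - 6)*(-6))*(Q(-1 - 4*6, 1) + 75) = ((4 - 6)*(-6))*((-37 - 6*1) + 75) = (-2*(-6))*((-37 - 6) + 75) = 12*(-43 + 75) = 12*32 = 384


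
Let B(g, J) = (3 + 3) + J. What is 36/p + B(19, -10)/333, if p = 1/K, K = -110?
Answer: -1318684/333 ≈ -3960.0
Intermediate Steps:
B(g, J) = 6 + J
p = -1/110 (p = 1/(-110) = -1/110 ≈ -0.0090909)
36/p + B(19, -10)/333 = 36/(-1/110) + (6 - 10)/333 = 36*(-110) - 4*1/333 = -3960 - 4/333 = -1318684/333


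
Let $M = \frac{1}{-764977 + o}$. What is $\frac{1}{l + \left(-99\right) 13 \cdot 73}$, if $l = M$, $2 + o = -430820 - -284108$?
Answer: $- \frac{911691}{85654281142} \approx -1.0644 \cdot 10^{-5}$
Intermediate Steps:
$o = -146714$ ($o = -2 - 146712 = -146714$)
$M = - \frac{1}{911691}$ ($M = \frac{1}{-764977 - 146714} = \frac{1}{-911691} = - \frac{1}{911691} \approx -1.0969 \cdot 10^{-6}$)
$l = - \frac{1}{911691} \approx -1.0969 \cdot 10^{-6}$
$\frac{1}{l + \left(-99\right) 13 \cdot 73} = \frac{1}{- \frac{1}{911691} + \left(-99\right) 13 \cdot 73} = \frac{1}{- \frac{1}{911691} - 93951} = \frac{1}{- \frac{85654281142}{911691}} = - \frac{911691}{85654281142}$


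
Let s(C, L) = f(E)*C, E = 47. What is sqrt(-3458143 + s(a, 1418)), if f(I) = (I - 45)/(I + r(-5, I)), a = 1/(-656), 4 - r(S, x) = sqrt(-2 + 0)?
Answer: sqrt(82)*sqrt((-57847816105 + 1134270904*I*sqrt(2))/(51 - I*sqrt(2)))/164 ≈ 4.4404e-10 - 1859.6*I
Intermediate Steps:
r(S, x) = 4 - I*sqrt(2) (r(S, x) = 4 - sqrt(-2 + 0) = 4 - sqrt(-2) = 4 - I*sqrt(2))
a = -1/656 ≈ -0.0015244
f(I) = (-45 + I)/(4 + I - I*sqrt(2)) (f(I) = (I - 45)/(I + (4 - I*sqrt(2))) = (-45 + I)/(4 + I - I*sqrt(2)))
s(C, L) = 2*C/(51 - I*sqrt(2)) (s(C, L) = ((-45 + 47)/(4 + 47 - I*sqrt(2)))*C = (2/(51 - I*sqrt(2)))*C = 2*C/(51 - I*sqrt(2)))
sqrt(-3458143 + s(a, 1418)) = sqrt(-3458143 + ((102/2603)*(-1/656) + (2/2603)*I*(-1/656)*sqrt(2))) = sqrt(-3458143 + (-51/853784 - I*sqrt(2)/853784)) = sqrt(-2952507163163/853784 - I*sqrt(2)/853784)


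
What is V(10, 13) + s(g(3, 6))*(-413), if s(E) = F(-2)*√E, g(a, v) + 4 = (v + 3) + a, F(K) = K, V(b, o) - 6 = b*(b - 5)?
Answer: 56 + 1652*√2 ≈ 2392.3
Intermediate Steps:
V(b, o) = 6 + b*(-5 + b) (V(b, o) = 6 + b*(b - 5) = 6 + b*(-5 + b))
g(a, v) = -1 + a + v (g(a, v) = -4 + ((v + 3) + a) = -4 + ((3 + v) + a) = -4 + (3 + a + v) = -1 + a + v)
s(E) = -2*√E
V(10, 13) + s(g(3, 6))*(-413) = (6 + 10² - 5*10) - 2*√(-1 + 3 + 6)*(-413) = (6 + 100 - 50) - 4*√2*(-413) = 56 - 4*√2*(-413) = 56 + 1652*√2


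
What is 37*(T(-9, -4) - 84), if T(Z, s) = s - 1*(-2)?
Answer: -3182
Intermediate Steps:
T(Z, s) = 2 + s (T(Z, s) = s + 2 = 2 + s)
37*(T(-9, -4) - 84) = 37*((2 - 4) - 84) = 37*(-2 - 84) = 37*(-86) = -3182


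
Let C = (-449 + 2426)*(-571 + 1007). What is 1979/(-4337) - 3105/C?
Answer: -573102991/1246124188 ≈ -0.45991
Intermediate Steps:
C = 861972 (C = 1977*436 = 861972)
1979/(-4337) - 3105/C = 1979/(-4337) - 3105/861972 = 1979*(-1/4337) - 3105*1/861972 = -1979/4337 - 1035/287324 = -573102991/1246124188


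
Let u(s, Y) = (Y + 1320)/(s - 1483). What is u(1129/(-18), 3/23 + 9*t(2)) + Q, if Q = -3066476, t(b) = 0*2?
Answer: -1962327466738/639929 ≈ -3.0665e+6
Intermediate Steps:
t(b) = 0
u(s, Y) = (1320 + Y)/(-1483 + s)
u(1129/(-18), 3/23 + 9*t(2)) + Q = (1320 + (3/23 + 9*0))/(-1483 + 1129/(-18)) - 3066476 = (1320 + (3*(1/23) + 0))/(-1483 + 1129*(-1/18)) - 3066476 = (1320 + (3/23 + 0))/(-1483 - 1129/18) - 3066476 = (1320 + 3/23)/(-27823/18) - 3066476 = -18/27823*30363/23 - 3066476 = -546534/639929 - 3066476 = -1962327466738/639929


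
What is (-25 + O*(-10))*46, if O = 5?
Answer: -3450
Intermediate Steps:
(-25 + O*(-10))*46 = (-25 + 5*(-10))*46 = (-25 - 50)*46 = -75*46 = -3450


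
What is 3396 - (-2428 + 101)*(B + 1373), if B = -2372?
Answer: -2321277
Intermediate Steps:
3396 - (-2428 + 101)*(B + 1373) = 3396 - (-2428 + 101)*(-2372 + 1373) = 3396 - (-2327)*(-999) = 3396 - 1*2324673 = 3396 - 2324673 = -2321277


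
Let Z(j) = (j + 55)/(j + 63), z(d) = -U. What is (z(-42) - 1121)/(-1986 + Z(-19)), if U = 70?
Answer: 4367/7279 ≈ 0.59995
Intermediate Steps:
z(d) = -70 (z(d) = -1*70 = -70)
Z(j) = (55 + j)/(63 + j)
(z(-42) - 1121)/(-1986 + Z(-19)) = (-70 - 1121)/(-1986 + (55 - 19)/(63 - 19)) = -1191/(-1986 + 36/44) = -1191/(-1986 + (1/44)*36) = -1191/(-1986 + 9/11) = -1191/(-21837/11) = -1191*(-11/21837) = 4367/7279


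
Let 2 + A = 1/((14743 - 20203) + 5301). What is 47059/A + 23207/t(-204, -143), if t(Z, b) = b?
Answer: -8903996/377 ≈ -23618.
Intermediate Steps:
A = -319/159 (A = -2 + 1/((14743 - 20203) + 5301) = -2 + 1/(-5460 + 5301) = -2 + 1/(-159) = -2 - 1/159 = -319/159 ≈ -2.0063)
47059/A + 23207/t(-204, -143) = 47059/(-319/159) + 23207/(-143) = 47059*(-159/319) + 23207*(-1/143) = -7482381/319 - 23207/143 = -8903996/377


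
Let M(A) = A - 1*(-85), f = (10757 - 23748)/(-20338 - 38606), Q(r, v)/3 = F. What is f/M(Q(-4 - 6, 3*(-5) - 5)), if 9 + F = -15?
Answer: 12991/766272 ≈ 0.016953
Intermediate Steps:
F = -24 (F = -9 - 15 = -24)
Q(r, v) = -72 (Q(r, v) = 3*(-24) = -72)
f = 12991/58944 (f = -12991/(-58944) = -12991*(-1/58944) = 12991/58944 ≈ 0.22040)
M(A) = 85 + A (M(A) = A + 85 = 85 + A)
f/M(Q(-4 - 6, 3*(-5) - 5)) = 12991/(58944*(85 - 72)) = (12991/58944)/13 = (12991/58944)*(1/13) = 12991/766272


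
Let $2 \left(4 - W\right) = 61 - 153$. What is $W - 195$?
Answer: $-145$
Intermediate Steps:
$W = 50$ ($W = 4 - \frac{61 - 153}{2} = 4 - -46 = 4 + 46 = 50$)
$W - 195 = 50 - 195 = -145$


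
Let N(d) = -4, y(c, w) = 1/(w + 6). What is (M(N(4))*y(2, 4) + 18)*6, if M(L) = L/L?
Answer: 543/5 ≈ 108.60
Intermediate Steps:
y(c, w) = 1/(6 + w)
M(L) = 1
(M(N(4))*y(2, 4) + 18)*6 = (1/(6 + 4) + 18)*6 = (1/10 + 18)*6 = (181/10)*6 = 543/5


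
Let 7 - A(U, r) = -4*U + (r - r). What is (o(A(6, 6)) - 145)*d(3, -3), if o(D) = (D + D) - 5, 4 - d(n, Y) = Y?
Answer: -616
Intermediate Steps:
d(n, Y) = 4 - Y
A(U, r) = 7 + 4*U (A(U, r) = 7 - (-4*U + (r - r)) = 7 - (-4*U + 0) = 7 - (-4)*U = 7 + 4*U)
o(D) = -5 + 2*D (o(D) = 2*D - 5 = -5 + 2*D)
(o(A(6, 6)) - 145)*d(3, -3) = ((-5 + 2*(7 + 4*6)) - 145)*(4 - 1*(-3)) = ((-5 + 2*(7 + 24)) - 145)*(4 + 3) = ((-5 + 2*31) - 145)*7 = ((-5 + 62) - 145)*7 = (57 - 145)*7 = -88*7 = -616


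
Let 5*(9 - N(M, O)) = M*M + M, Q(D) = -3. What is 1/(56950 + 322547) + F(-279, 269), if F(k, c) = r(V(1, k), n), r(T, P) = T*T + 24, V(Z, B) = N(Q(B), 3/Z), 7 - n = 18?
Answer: 804913162/9487425 ≈ 84.840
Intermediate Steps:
N(M, O) = 9 - M/5 - M²/5 (N(M, O) = 9 - (M*M + M)/5 = 9 - (M² + M)/5 = 9 - (M + M²)/5 = 9 + (-M/5 - M²/5) = 9 - M/5 - M²/5)
n = -11 (n = 7 - 1*18 = 7 - 18 = -11)
V(Z, B) = 39/5 (V(Z, B) = 9 - ⅕*(-3) - ⅕*(-3)² = 9 + ⅗ - ⅕*9 = 9 + ⅗ - 9/5 = 39/5)
r(T, P) = 24 + T² (r(T, P) = T² + 24 = 24 + T²)
F(k, c) = 2121/25 (F(k, c) = 24 + (39/5)² = 24 + 1521/25 = 2121/25)
1/(56950 + 322547) + F(-279, 269) = 1/(56950 + 322547) + 2121/25 = 1/379497 + 2121/25 = 804913162/9487425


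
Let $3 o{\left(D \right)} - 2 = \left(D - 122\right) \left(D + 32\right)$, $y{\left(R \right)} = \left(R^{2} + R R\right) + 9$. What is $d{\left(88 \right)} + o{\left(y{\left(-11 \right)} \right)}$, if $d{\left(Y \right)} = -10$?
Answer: $\frac{36479}{3} \approx 12160.0$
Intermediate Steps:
$y{\left(R \right)} = 9 + 2 R^{2}$ ($y{\left(R \right)} = \left(R^{2} + R^{2}\right) + 9 = 2 R^{2} + 9 = 9 + 2 R^{2}$)
$o{\left(D \right)} = \frac{2}{3} + \frac{\left(-122 + D\right) \left(32 + D\right)}{3}$ ($o{\left(D \right)} = \frac{2}{3} + \frac{\left(D - 122\right) \left(D + 32\right)}{3} = \frac{2}{3} + \frac{\left(-122 + D\right) \left(32 + D\right)}{3}$)
$d{\left(88 \right)} + o{\left(y{\left(-11 \right)} \right)} = -10 - \left(\frac{3902}{3} + 30 \left(9 + 2 \left(-11\right)^{2}\right) - \frac{\left(9 + 2 \left(-11\right)^{2}\right)^{2}}{3}\right) = -10 - \left(\frac{3902}{3} + 30 \left(9 + 2 \cdot 121\right) - \frac{\left(9 + 2 \cdot 121\right)^{2}}{3}\right) = -10 - \left(\frac{3902}{3} + 30 \left(9 + 242\right) - \frac{\left(9 + 242\right)^{2}}{3}\right) = -10 - \left(\frac{26492}{3} - \frac{63001}{3}\right) = -10 - - \frac{36509}{3} = -10 + \frac{36509}{3} = \frac{36479}{3}$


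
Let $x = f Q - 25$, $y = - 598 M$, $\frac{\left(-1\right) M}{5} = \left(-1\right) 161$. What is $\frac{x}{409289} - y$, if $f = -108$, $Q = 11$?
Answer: $\frac{197027630497}{409289} \approx 4.8139 \cdot 10^{5}$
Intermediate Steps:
$M = 805$ ($M = - 5 \left(\left(-1\right) 161\right) = \left(-5\right) \left(-161\right) = 805$)
$y = -481390$ ($y = \left(-598\right) 805 = -481390$)
$x = -1213$ ($x = \left(-108\right) 11 - 25 = -1188 - 25 = -1213$)
$\frac{x}{409289} - y = - \frac{1213}{409289} - -481390 = \left(-1213\right) \frac{1}{409289} + 481390 = - \frac{1213}{409289} + 481390 = \frac{197027630497}{409289}$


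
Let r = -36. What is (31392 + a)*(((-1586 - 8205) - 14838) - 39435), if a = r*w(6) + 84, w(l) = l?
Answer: -2002640640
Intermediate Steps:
a = -132 (a = -36*6 + 84 = -216 + 84 = -132)
(31392 + a)*(((-1586 - 8205) - 14838) - 39435) = (31392 - 132)*(((-1586 - 8205) - 14838) - 39435) = 31260*((-9791 - 14838) - 39435) = 31260*(-24629 - 39435) = 31260*(-64064) = -2002640640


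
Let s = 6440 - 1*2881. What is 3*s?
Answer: 10677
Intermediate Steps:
s = 3559 (s = 6440 - 2881 = 3559)
3*s = 3*3559 = 10677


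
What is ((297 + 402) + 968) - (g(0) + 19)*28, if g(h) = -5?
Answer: 1275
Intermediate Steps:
((297 + 402) + 968) - (g(0) + 19)*28 = ((297 + 402) + 968) - (-5 + 19)*28 = (699 + 968) - 14*28 = 1667 - 1*392 = 1667 - 392 = 1275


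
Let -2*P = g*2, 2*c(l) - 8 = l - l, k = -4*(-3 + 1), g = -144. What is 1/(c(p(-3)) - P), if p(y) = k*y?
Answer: -1/140 ≈ -0.0071429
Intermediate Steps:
k = 8 (k = -4*(-2) = 8)
p(y) = 8*y
c(l) = 4 (c(l) = 4 + (l - l)/2 = 4 + (1/2)*0 = 4 + 0 = 4)
P = 144 (P = -(-72)*2 = -1/2*(-288) = 144)
1/(c(p(-3)) - P) = 1/(4 - 1*144) = 1/(4 - 144) = 1/(-140) = -1/140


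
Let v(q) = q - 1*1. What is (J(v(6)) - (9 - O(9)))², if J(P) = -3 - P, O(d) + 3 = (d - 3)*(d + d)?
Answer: 7744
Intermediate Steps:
O(d) = -3 + 2*d*(-3 + d) (O(d) = -3 + (d - 3)*(d + d) = -3 + (-3 + d)*(2*d) = -3 + 2*d*(-3 + d))
v(q) = -1 + q (v(q) = q - 1 = -1 + q)
(J(v(6)) - (9 - O(9)))² = ((-3 - (-1 + 6)) - (9 - (-3 - 6*9 + 2*9²)))² = ((-3 - 1*5) - (9 - (-3 - 54 + 2*81)))² = ((-3 - 5) - (9 - (-3 - 54 + 162)))² = (-8 - (9 - 1*105))² = (-8 - (9 - 105))² = (-8 - 1*(-96))² = (-8 + 96)² = 88² = 7744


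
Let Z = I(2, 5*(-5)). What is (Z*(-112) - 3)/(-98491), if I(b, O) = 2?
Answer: 227/98491 ≈ 0.0023048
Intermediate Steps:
Z = 2
(Z*(-112) - 3)/(-98491) = (2*(-112) - 3)/(-98491) = (-224 - 3)*(-1/98491) = -227*(-1/98491) = 227/98491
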